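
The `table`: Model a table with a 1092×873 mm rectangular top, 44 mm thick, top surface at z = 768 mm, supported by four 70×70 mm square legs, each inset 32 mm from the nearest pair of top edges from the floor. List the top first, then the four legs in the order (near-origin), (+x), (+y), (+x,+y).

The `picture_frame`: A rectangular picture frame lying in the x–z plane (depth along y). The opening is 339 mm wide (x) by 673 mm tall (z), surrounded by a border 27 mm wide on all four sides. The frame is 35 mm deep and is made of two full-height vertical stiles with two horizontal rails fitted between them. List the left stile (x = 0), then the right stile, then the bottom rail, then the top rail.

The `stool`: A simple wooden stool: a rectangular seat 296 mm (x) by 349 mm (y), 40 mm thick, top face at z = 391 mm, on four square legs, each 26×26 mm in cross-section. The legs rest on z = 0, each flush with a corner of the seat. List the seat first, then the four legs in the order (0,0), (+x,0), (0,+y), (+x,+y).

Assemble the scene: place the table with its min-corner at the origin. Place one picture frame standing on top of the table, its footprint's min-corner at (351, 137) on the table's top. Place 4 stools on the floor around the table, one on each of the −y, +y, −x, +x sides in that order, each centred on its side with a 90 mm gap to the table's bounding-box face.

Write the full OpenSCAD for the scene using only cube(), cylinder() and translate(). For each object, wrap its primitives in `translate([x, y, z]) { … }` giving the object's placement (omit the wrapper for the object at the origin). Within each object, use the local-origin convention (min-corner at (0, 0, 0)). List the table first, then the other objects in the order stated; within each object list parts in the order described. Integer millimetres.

translate([0, 0, 724]) cube([1092, 873, 44]);
translate([32, 32, 0]) cube([70, 70, 724]);
translate([990, 32, 0]) cube([70, 70, 724]);
translate([32, 771, 0]) cube([70, 70, 724]);
translate([990, 771, 0]) cube([70, 70, 724]);
translate([351, 137, 768]) {
  cube([27, 35, 727]);
  translate([366, 0, 0]) cube([27, 35, 727]);
  translate([27, 0, 0]) cube([339, 35, 27]);
  translate([27, 0, 700]) cube([339, 35, 27]);
}
translate([398, -439, 0]) {
  translate([0, 0, 351]) cube([296, 349, 40]);
  cube([26, 26, 351]);
  translate([270, 0, 0]) cube([26, 26, 351]);
  translate([0, 323, 0]) cube([26, 26, 351]);
  translate([270, 323, 0]) cube([26, 26, 351]);
}
translate([398, 963, 0]) {
  translate([0, 0, 351]) cube([296, 349, 40]);
  cube([26, 26, 351]);
  translate([270, 0, 0]) cube([26, 26, 351]);
  translate([0, 323, 0]) cube([26, 26, 351]);
  translate([270, 323, 0]) cube([26, 26, 351]);
}
translate([-386, 262, 0]) {
  translate([0, 0, 351]) cube([296, 349, 40]);
  cube([26, 26, 351]);
  translate([270, 0, 0]) cube([26, 26, 351]);
  translate([0, 323, 0]) cube([26, 26, 351]);
  translate([270, 323, 0]) cube([26, 26, 351]);
}
translate([1182, 262, 0]) {
  translate([0, 0, 351]) cube([296, 349, 40]);
  cube([26, 26, 351]);
  translate([270, 0, 0]) cube([26, 26, 351]);
  translate([0, 323, 0]) cube([26, 26, 351]);
  translate([270, 323, 0]) cube([26, 26, 351]);
}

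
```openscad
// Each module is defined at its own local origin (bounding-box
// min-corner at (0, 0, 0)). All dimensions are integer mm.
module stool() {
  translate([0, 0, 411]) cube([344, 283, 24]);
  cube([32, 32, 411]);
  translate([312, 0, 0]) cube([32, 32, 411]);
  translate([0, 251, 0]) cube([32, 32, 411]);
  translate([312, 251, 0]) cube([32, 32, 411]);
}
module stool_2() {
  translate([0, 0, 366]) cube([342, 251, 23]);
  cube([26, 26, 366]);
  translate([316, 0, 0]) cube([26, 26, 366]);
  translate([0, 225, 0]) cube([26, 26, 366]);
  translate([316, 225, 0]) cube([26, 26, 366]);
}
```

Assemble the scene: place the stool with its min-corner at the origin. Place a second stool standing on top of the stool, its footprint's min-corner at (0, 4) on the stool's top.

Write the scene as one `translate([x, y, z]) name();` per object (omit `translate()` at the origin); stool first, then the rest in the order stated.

stool();
translate([0, 4, 435]) stool_2();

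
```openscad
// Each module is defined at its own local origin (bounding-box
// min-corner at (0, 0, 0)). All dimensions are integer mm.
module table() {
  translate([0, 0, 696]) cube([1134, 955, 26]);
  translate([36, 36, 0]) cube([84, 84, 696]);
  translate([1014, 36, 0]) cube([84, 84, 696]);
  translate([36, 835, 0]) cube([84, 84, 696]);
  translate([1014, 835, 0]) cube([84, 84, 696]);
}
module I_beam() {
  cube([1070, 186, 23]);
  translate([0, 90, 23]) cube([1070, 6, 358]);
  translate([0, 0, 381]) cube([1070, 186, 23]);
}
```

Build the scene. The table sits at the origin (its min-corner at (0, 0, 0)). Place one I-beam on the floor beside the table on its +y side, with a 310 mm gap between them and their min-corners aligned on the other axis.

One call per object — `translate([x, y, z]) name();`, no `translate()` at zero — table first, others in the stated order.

table();
translate([0, 1265, 0]) I_beam();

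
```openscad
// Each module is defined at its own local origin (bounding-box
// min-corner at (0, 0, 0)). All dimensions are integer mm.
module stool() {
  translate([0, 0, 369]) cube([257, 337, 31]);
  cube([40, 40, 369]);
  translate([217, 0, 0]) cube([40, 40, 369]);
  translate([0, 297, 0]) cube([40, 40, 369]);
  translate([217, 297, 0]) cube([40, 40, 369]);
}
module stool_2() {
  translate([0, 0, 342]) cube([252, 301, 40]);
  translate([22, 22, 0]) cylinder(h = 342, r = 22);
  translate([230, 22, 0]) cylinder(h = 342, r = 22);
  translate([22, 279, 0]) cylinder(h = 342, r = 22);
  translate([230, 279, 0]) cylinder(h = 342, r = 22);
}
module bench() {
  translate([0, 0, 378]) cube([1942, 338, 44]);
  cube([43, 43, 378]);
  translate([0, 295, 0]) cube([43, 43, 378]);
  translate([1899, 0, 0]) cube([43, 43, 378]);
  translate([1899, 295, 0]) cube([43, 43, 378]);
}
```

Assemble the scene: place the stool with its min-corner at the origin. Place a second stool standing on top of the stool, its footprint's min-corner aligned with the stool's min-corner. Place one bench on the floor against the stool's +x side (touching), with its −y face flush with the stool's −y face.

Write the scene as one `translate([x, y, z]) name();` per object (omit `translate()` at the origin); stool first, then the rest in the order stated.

stool();
translate([0, 0, 400]) stool_2();
translate([257, 0, 0]) bench();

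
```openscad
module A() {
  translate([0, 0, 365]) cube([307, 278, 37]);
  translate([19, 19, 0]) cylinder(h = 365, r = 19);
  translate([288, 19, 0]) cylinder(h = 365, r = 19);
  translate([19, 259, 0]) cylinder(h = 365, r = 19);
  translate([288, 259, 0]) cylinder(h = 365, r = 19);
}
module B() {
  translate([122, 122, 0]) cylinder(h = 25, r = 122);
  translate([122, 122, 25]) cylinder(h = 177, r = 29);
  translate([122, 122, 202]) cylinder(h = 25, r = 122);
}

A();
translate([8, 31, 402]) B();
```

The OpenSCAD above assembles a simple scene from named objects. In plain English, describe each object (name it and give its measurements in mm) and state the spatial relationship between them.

A is a four-legged stool. The seat is a 307×278×37 mm slab whose top surface is at z = 402 mm; four round legs, each 38 mm in diameter, run from the floor (z = 0) to the underside of the seat, each leg's axis is inset half a diameter from the nearest pair of seat edges (so the leg's bounding box is flush with the corner).

B is a spool: two coaxial disc flanges of radius 122 mm and thickness 25 mm, joined by a core cylinder of radius 29 mm and height 177 mm. The lower flange rests on z = 0 and the three cylinders share a vertical axis.

The spool is on top of the stool.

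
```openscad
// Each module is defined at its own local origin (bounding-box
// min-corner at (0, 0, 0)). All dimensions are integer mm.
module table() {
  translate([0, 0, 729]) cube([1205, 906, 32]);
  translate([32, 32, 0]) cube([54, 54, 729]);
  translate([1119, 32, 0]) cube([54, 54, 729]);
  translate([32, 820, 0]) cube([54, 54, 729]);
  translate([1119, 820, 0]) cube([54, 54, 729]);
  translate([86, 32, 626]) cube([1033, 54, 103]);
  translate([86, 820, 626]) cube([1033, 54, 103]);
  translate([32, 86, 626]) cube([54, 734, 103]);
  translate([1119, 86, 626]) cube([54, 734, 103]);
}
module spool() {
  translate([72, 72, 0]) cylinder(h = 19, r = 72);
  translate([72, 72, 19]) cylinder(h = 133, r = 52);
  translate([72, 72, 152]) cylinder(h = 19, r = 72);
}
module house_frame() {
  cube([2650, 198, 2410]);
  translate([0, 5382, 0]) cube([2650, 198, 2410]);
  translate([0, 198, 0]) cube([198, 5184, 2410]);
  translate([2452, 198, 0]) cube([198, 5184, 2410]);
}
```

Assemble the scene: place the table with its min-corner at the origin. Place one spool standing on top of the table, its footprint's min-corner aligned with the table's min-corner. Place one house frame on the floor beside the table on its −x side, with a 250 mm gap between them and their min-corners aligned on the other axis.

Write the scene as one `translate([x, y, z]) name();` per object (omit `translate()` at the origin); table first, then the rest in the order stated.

table();
translate([0, 0, 761]) spool();
translate([-2900, 0, 0]) house_frame();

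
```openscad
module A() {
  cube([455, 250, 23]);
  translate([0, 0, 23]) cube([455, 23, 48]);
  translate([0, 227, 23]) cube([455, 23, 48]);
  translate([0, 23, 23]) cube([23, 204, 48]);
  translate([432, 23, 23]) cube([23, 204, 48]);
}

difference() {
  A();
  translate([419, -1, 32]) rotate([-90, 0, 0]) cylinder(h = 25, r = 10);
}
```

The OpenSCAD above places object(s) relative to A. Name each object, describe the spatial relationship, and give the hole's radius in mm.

The subtracted cylinder has r = 10 mm.

A is an open box. The open box has a circular hole through its front wall. The hole's radius is 10 mm.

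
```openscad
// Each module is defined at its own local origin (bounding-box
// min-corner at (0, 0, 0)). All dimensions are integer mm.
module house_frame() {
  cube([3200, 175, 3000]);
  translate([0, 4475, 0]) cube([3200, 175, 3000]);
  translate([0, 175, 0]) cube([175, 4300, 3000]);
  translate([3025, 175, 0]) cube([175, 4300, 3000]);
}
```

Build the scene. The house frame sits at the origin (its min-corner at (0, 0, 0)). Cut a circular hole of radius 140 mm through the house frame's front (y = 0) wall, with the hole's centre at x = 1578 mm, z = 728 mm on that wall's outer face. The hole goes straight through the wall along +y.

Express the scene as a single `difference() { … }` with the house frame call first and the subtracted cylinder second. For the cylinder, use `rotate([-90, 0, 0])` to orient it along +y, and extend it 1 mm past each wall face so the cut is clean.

difference() {
  house_frame();
  translate([1578, -1, 728]) rotate([-90, 0, 0]) cylinder(h = 177, r = 140);
}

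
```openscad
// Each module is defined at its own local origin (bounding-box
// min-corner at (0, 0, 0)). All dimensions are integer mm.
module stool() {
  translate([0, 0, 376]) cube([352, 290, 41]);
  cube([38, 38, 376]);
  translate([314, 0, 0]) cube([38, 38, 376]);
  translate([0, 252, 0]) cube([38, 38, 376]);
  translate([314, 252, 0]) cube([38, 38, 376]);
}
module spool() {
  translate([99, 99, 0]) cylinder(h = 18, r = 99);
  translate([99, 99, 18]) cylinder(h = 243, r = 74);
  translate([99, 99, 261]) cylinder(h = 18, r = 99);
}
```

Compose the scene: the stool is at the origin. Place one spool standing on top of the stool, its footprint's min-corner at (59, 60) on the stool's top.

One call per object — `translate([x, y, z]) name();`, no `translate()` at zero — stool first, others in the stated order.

stool();
translate([59, 60, 417]) spool();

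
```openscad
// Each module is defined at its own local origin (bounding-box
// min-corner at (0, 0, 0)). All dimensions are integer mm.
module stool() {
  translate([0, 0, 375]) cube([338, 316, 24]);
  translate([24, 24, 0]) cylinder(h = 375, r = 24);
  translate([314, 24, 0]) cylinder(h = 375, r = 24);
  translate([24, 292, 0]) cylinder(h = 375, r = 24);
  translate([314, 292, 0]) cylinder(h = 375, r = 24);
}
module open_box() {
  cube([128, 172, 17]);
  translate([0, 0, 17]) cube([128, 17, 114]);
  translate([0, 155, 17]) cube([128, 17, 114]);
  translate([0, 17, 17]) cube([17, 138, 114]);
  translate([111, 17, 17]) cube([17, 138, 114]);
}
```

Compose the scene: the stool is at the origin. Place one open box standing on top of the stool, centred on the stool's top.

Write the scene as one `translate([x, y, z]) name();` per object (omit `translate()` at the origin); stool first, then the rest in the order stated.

stool();
translate([105, 72, 399]) open_box();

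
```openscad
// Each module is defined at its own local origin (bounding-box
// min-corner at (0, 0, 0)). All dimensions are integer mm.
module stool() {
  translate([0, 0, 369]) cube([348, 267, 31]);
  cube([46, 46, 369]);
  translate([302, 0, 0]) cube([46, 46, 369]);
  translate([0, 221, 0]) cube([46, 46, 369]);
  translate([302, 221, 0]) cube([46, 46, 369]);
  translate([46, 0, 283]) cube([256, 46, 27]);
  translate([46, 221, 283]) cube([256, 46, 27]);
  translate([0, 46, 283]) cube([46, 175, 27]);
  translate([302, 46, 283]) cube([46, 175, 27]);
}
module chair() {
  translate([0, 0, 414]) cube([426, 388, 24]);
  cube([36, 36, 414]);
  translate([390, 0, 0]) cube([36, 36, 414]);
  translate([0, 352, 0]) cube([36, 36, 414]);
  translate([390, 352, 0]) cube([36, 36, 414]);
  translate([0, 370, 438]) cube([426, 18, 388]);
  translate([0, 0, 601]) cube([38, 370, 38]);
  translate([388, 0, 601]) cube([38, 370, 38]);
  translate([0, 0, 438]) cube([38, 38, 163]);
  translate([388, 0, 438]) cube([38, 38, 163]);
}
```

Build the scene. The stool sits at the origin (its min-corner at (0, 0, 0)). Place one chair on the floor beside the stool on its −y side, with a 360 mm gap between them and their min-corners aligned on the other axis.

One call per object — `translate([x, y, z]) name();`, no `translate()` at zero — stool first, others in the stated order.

stool();
translate([0, -748, 0]) chair();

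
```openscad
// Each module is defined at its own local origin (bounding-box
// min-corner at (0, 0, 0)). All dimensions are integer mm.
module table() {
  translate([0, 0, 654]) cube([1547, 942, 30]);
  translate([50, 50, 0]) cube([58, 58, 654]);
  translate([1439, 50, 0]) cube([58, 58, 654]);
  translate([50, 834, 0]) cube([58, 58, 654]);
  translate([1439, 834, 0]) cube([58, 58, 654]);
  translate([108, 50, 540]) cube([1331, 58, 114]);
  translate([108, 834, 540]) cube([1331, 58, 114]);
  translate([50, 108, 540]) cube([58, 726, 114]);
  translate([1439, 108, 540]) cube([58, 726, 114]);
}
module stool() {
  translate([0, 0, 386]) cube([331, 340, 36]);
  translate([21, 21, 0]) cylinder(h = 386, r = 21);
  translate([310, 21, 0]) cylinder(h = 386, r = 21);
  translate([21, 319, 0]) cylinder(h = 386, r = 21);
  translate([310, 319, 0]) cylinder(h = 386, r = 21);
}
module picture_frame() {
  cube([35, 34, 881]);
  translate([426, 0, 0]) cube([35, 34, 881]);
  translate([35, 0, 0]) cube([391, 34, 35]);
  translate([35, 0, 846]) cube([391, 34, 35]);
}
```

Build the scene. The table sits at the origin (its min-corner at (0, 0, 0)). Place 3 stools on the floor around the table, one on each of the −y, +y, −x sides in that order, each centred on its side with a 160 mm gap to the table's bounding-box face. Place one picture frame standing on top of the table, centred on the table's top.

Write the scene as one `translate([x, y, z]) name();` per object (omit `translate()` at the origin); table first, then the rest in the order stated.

table();
translate([608, -500, 0]) stool();
translate([608, 1102, 0]) stool();
translate([-491, 301, 0]) stool();
translate([543, 454, 684]) picture_frame();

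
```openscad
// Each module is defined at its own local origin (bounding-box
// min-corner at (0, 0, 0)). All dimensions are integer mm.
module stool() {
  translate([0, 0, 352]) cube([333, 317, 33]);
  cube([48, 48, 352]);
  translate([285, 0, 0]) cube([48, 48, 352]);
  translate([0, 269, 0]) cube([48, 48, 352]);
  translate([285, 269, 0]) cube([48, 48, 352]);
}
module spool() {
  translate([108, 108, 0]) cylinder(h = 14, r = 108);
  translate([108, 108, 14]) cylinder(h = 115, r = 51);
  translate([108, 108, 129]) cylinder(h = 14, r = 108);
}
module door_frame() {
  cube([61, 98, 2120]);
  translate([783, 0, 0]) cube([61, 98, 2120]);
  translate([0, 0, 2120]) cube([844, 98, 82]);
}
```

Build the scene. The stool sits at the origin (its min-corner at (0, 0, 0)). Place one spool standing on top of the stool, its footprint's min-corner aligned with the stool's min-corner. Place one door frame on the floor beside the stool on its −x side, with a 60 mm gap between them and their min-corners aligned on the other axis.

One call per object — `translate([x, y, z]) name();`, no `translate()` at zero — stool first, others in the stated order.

stool();
translate([0, 0, 385]) spool();
translate([-904, 0, 0]) door_frame();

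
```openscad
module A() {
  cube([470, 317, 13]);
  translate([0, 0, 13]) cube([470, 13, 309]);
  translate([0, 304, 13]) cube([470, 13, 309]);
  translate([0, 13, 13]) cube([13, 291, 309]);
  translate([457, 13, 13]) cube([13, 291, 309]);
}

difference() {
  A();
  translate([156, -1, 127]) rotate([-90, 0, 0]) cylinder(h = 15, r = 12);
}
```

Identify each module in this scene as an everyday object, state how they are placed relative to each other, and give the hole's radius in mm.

The subtracted cylinder has r = 12 mm.

A is an open box. The open box has a circular hole through its front wall. The hole's radius is 12 mm.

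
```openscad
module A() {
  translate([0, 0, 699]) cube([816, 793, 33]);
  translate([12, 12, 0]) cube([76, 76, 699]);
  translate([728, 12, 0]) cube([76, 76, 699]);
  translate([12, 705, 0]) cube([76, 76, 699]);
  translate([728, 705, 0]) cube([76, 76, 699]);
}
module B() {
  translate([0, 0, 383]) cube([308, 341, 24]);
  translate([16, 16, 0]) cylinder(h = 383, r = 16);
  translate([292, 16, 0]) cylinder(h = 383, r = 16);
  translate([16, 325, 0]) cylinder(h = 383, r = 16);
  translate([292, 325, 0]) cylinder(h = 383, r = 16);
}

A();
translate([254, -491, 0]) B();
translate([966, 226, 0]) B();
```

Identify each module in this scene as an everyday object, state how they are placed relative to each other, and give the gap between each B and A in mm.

A is a table. B is a stool. Two stools sit around the table at the −y, +x sides. The gap between each stool and the table is 150 mm.

Each stool's nearest face is 150 mm from the table's bounding box.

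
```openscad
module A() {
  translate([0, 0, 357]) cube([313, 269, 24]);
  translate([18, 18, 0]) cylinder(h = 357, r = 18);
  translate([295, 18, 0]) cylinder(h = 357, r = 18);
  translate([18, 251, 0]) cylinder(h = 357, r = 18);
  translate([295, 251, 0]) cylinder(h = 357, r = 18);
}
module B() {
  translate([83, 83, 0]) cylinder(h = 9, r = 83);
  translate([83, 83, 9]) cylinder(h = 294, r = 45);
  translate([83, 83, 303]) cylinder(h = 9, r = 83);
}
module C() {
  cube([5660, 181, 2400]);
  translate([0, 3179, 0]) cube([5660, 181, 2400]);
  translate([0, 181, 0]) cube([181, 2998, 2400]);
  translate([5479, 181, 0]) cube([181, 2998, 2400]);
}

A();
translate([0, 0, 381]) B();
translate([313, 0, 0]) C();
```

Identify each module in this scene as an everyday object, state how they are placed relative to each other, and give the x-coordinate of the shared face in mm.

A is a stool. B is a spool. C is a house frame. The spool is on top of the stool. The house frame is against the stool's +x side, with their −y faces flush. The x-coordinate of the shared face is 313 mm.

The stool's +x face and the house frame's −x face are both at x = 313 mm.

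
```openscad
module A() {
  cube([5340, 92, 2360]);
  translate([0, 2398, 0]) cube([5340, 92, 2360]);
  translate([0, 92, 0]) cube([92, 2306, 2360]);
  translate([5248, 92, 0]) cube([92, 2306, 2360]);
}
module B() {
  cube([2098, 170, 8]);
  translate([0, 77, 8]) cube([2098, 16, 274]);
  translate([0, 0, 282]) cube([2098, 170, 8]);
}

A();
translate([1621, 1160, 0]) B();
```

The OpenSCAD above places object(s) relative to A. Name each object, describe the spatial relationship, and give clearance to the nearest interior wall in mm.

A is a house frame. B is an I-beam. The I-beam sits inside the house frame, centred. The clearance to the nearest interior wall is 1068 mm.

Clearances: x = 1529, y = 1068; minimum 1068 mm.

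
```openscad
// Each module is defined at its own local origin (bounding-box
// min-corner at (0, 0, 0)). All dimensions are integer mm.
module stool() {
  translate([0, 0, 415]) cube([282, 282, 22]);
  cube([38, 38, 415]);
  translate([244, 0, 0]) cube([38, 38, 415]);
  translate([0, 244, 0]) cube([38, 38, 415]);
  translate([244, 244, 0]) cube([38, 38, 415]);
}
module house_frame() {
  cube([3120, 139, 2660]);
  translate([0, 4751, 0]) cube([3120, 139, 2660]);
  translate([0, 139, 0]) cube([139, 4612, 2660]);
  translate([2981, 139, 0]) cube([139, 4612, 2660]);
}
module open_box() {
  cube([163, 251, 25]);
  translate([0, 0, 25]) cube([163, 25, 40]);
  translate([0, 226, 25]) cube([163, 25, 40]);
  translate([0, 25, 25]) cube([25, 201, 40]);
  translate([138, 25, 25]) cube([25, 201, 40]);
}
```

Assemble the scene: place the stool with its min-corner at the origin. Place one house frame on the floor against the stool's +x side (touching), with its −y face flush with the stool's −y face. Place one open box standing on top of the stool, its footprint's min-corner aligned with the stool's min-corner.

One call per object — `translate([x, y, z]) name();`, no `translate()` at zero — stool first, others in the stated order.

stool();
translate([282, 0, 0]) house_frame();
translate([0, 0, 437]) open_box();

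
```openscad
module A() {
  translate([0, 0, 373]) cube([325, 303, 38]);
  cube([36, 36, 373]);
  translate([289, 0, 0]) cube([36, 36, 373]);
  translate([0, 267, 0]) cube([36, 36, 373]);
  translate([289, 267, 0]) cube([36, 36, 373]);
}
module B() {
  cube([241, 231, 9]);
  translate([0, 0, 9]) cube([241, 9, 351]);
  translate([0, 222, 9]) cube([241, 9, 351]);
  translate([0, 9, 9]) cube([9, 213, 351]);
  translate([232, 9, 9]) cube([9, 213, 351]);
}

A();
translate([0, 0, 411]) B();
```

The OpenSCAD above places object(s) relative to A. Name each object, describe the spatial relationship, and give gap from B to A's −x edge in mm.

A is a stool. B is an open box. The open box is on top of the stool. The gap from the open box to the stool's −x edge is 0 mm.

The open box's min-x is at 0; the stool's min-x is 0; gap = 0 mm.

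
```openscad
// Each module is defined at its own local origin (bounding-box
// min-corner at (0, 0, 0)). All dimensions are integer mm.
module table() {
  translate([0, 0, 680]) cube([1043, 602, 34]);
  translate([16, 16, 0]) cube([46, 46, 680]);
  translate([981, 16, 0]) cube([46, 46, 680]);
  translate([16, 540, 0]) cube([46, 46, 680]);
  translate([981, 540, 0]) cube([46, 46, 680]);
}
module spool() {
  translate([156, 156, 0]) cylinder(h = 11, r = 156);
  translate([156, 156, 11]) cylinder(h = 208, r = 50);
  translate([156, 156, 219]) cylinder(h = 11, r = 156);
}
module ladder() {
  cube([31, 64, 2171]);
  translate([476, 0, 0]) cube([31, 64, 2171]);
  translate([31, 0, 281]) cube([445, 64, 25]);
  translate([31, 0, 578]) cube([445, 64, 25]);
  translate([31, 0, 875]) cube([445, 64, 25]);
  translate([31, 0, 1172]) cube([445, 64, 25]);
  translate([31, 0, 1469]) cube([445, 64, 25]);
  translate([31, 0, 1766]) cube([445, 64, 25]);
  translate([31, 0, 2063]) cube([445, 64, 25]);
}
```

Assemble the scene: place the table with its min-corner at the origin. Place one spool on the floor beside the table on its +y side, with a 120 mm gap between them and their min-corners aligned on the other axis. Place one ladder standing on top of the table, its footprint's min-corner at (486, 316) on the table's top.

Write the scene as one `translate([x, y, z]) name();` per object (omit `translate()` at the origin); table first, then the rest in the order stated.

table();
translate([0, 722, 0]) spool();
translate([486, 316, 714]) ladder();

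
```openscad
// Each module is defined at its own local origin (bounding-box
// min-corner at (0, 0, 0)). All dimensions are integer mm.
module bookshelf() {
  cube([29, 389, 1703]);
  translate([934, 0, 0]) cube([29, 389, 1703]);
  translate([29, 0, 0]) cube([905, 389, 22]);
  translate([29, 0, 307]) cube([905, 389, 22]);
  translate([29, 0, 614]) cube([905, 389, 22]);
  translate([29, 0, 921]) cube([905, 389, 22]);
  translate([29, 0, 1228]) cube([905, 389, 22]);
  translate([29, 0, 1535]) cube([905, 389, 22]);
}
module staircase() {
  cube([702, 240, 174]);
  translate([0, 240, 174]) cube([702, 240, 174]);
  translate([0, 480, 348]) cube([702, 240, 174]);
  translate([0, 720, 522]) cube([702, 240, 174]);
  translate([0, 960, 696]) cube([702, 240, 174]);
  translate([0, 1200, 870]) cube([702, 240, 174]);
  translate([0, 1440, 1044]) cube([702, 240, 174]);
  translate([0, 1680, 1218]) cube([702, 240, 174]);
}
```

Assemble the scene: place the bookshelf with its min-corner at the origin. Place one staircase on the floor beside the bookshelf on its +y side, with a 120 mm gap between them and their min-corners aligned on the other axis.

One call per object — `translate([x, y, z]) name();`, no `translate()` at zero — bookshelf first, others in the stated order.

bookshelf();
translate([0, 509, 0]) staircase();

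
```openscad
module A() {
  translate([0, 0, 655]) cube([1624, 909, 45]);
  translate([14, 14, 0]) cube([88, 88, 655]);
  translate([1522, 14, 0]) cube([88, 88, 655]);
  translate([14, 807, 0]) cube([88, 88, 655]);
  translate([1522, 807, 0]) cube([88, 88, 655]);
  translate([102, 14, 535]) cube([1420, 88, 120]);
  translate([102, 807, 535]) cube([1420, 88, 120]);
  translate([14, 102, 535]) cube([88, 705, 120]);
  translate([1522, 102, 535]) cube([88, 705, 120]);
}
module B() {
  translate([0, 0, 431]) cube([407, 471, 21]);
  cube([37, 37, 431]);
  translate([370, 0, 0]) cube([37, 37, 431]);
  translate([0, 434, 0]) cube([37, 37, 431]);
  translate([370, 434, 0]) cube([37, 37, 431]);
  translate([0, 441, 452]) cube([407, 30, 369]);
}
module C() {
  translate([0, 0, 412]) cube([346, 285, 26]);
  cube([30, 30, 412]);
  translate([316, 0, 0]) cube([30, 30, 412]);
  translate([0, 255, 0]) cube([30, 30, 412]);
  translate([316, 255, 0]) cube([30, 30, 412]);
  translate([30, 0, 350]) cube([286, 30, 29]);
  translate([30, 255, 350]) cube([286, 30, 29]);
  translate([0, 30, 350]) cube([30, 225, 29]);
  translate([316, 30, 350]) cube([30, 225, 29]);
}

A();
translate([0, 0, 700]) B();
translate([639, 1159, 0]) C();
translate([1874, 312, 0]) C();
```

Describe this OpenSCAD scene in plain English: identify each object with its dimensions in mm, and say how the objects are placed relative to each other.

A is a rectangular dining table. The top is 1624×909×45 mm with its upper surface at z = 700 mm. It stands on four 88×88 mm square legs, each inset 14 mm from the nearest pair of top edges, running from the floor to the underside of the top. Four apron rails, 88 mm thick and 120 mm tall, run between adjacent legs with their top edges flush with the underside of the top and their outer faces flush with the legs' outer faces.

B is a chair. The seat is a 407×471×21 mm slab with its top at z = 452 mm, on four 37×37 mm corner legs (flush with the seat edges, standing on z = 0). A flat backrest 30 mm thick, 369 mm tall, spans the full seat width and rises from the seat top along its +y edge, rear face flush with the rear of the seat.

C is a four-legged stool. The seat is a 346×285×26 mm slab whose top surface is at z = 438 mm; four square legs, each 30×30 mm in cross-section, run from the floor (z = 0) to the underside of the seat, each flush with a corner of the seat. Four stretchers, 30 mm wide and 29 mm tall, connect adjacent legs with their undersides at z = 350 mm, each running between the inner faces of the legs it joins and aligned with the legs' outer faces on the other axis.

The chair is on top of the table. Two stools sit around the table at the +y, +x sides.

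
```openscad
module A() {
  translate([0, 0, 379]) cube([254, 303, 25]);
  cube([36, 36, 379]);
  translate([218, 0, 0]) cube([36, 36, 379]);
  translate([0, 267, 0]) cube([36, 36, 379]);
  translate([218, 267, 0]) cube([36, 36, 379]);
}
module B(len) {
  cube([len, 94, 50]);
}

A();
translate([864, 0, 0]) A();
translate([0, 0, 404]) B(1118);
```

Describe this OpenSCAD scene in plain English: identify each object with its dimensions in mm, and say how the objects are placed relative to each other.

A is a simple wooden stool: a rectangular seat 254 mm (x) by 303 mm (y), 25 mm thick, top face at z = 404 mm, on four square legs, each 36×36 mm in cross-section. The legs rest on z = 0, each flush with a corner of the seat.

B is a rectangular beam 1118 mm long (x), 94 mm deep (y), 50 mm thick (z).

The beam spans the tops of two stools placed 610 mm apart, resting at z = 404 mm.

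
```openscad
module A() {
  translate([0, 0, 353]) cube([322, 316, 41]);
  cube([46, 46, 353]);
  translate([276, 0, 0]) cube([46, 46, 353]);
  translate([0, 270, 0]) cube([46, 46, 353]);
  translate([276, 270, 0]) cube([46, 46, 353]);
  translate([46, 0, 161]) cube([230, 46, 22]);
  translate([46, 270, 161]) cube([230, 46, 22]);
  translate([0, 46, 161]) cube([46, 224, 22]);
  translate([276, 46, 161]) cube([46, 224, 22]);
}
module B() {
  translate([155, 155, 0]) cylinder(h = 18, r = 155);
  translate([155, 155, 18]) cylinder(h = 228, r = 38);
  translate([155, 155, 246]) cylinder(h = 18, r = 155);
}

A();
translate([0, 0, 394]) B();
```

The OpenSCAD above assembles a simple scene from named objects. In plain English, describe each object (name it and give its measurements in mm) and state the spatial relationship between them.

A is a simple wooden stool: a rectangular seat 322 mm (x) by 316 mm (y), 41 mm thick, top face at z = 394 mm, on four square legs, each 46×46 mm in cross-section. The legs rest on z = 0, each flush with a corner of the seat. Four stretchers, 46 mm wide and 22 mm tall, connect adjacent legs with their undersides at z = 161 mm, each running between the inner faces of the legs it joins and aligned with the legs' outer faces on the other axis.

B is a spool: two coaxial disc flanges of radius 155 mm and thickness 18 mm, joined by a core cylinder of radius 38 mm and height 228 mm. The lower flange rests on z = 0 and the three cylinders share a vertical axis.

The spool is on top of the stool.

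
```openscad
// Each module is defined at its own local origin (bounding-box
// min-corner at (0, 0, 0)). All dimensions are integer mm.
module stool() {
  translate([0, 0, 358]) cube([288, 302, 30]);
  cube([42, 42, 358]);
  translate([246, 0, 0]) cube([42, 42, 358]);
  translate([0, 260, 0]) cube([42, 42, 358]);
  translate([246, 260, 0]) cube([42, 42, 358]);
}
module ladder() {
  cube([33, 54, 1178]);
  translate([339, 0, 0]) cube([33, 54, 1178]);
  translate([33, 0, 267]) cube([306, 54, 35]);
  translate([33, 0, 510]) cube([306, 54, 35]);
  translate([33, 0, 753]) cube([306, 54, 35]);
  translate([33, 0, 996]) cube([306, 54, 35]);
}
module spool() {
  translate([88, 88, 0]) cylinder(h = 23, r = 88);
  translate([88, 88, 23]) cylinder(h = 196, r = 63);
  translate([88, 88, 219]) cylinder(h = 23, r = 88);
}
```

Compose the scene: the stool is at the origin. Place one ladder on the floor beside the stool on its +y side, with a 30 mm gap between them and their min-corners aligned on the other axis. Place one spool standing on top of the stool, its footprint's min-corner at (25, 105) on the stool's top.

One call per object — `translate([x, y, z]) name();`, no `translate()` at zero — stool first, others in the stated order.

stool();
translate([0, 332, 0]) ladder();
translate([25, 105, 388]) spool();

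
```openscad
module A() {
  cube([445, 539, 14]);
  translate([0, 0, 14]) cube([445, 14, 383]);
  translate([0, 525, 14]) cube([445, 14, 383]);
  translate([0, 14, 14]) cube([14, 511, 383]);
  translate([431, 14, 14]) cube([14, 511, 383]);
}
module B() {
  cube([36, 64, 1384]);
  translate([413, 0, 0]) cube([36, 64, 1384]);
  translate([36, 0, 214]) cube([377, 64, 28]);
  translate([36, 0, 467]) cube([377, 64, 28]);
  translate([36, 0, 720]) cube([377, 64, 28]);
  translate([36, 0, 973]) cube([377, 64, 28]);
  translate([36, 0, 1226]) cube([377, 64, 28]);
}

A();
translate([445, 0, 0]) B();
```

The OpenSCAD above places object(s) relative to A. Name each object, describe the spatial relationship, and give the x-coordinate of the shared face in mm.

A is an open box. B is a ladder. The ladder is against the open box's +x side, with their −y faces flush. The x-coordinate of the shared face is 445 mm.

The open box's +x face and the ladder's −x face are both at x = 445 mm.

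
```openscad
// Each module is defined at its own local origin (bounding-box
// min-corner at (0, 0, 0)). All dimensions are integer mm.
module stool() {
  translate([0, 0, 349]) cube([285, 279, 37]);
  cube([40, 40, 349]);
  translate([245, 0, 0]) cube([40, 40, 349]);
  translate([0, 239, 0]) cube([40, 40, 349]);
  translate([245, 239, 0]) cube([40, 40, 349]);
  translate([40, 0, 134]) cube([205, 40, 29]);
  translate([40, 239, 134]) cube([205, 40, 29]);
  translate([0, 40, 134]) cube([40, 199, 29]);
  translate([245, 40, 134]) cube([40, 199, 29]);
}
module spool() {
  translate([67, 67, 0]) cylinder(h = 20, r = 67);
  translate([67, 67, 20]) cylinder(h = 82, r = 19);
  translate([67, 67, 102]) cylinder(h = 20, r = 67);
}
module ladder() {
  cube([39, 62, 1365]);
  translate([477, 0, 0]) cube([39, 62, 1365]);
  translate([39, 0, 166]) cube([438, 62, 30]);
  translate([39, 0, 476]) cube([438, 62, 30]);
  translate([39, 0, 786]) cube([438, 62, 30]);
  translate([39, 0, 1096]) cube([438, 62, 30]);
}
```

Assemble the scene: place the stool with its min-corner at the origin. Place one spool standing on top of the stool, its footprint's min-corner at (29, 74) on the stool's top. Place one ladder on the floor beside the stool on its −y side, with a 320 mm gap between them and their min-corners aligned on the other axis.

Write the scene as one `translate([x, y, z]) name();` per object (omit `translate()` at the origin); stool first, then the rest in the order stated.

stool();
translate([29, 74, 386]) spool();
translate([0, -382, 0]) ladder();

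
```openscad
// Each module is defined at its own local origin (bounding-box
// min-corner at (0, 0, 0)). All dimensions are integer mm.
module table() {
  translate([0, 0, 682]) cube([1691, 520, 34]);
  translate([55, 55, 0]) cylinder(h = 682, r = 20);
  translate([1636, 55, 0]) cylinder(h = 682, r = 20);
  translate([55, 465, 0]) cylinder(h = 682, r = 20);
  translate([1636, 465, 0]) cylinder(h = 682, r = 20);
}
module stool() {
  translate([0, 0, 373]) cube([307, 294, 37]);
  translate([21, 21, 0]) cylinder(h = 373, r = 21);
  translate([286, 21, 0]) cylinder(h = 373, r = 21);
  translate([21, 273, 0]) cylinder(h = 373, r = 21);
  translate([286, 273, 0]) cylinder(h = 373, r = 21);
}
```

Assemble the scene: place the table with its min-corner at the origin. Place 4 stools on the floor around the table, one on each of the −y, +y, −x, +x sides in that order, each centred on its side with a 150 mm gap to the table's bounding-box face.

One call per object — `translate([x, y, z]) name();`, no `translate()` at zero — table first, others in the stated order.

table();
translate([692, -444, 0]) stool();
translate([692, 670, 0]) stool();
translate([-457, 113, 0]) stool();
translate([1841, 113, 0]) stool();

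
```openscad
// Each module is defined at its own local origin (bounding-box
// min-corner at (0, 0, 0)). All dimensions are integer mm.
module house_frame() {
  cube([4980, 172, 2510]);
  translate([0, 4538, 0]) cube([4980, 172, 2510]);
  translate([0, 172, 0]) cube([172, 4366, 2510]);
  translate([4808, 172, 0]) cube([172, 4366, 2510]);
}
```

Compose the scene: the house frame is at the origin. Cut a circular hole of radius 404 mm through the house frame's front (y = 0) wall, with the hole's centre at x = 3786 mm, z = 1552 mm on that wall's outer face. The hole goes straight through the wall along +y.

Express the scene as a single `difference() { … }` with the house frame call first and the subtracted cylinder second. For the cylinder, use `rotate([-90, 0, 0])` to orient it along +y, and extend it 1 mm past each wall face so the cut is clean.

difference() {
  house_frame();
  translate([3786, -1, 1552]) rotate([-90, 0, 0]) cylinder(h = 174, r = 404);
}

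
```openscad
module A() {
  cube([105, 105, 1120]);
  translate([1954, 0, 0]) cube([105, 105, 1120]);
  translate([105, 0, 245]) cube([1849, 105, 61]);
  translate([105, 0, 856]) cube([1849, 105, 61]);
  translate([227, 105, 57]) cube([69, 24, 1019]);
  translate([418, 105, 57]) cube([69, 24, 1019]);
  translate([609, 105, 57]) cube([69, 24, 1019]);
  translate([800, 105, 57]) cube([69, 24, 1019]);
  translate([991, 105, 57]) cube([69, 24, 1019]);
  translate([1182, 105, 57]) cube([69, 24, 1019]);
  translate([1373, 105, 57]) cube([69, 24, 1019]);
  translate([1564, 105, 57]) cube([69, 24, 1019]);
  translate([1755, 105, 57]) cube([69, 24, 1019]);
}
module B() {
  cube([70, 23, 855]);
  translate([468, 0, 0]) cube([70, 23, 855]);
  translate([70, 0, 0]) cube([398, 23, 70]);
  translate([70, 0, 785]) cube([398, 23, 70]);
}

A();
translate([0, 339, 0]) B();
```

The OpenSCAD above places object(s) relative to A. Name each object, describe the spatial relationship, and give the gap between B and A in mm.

A is a fence section. B is a picture frame. The picture frame is on the floor beside the fence section on its +y side. The gap between the picture frame and the fence section is 210 mm.

The picture frame's nearest face is 210 mm from the fence section's +y face.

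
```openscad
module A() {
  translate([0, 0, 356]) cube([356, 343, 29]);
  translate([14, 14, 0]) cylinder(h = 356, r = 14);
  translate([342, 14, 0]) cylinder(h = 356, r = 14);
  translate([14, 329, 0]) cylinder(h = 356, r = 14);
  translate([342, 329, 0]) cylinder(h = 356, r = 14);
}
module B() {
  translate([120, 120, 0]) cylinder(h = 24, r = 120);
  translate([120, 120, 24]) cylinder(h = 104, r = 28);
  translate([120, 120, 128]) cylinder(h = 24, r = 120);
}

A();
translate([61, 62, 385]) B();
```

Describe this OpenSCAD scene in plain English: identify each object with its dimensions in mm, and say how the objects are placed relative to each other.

A is a four-legged stool. The seat is 356×343 mm, 29 mm thick, top at z = 385 mm. It stands on four round legs, each 28 mm in diameter, from z = 0 to the seat underside, each leg's axis is inset half a diameter from the nearest pair of seat edges (so the leg's bounding box is flush with the corner).

B is a spool: two coaxial disc flanges of radius 120 mm and thickness 24 mm, joined by a core cylinder of radius 28 mm and height 104 mm. The lower flange rests on z = 0 and the three cylinders share a vertical axis.

The spool is on top of the stool.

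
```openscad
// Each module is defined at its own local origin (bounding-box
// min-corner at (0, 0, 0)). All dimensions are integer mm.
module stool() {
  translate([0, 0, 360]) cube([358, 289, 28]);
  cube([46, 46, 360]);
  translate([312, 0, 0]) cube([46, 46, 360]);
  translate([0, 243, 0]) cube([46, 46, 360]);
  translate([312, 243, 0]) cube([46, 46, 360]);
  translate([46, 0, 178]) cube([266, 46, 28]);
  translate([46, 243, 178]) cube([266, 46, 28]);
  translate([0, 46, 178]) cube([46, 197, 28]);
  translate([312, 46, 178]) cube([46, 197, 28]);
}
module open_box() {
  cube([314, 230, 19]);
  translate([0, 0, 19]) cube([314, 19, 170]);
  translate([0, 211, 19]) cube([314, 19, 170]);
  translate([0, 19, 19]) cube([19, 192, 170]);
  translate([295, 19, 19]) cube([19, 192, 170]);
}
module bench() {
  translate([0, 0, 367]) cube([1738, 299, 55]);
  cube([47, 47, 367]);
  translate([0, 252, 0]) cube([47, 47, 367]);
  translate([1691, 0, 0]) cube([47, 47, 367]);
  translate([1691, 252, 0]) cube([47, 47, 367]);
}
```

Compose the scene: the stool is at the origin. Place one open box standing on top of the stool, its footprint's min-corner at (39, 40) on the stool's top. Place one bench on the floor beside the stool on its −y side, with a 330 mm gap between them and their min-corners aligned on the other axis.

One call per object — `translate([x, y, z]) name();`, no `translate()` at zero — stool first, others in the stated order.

stool();
translate([39, 40, 388]) open_box();
translate([0, -629, 0]) bench();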